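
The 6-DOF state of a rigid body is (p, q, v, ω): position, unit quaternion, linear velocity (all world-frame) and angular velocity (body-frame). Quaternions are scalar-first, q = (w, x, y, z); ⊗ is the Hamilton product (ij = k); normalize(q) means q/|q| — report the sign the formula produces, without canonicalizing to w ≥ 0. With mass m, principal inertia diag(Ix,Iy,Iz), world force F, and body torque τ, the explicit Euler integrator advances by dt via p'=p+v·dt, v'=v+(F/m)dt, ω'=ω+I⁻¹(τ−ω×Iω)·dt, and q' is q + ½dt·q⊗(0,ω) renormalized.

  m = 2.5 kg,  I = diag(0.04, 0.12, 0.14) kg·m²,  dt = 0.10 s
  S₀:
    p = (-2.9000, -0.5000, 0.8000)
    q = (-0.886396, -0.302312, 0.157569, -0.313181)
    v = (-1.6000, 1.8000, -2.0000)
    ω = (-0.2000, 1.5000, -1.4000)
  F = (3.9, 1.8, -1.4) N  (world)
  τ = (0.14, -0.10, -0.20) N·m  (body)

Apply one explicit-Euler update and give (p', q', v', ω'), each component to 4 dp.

p' = (-3.0600, -0.3200, 0.6000)
q' = (-0.9183, -0.2795, 0.0727, -0.2708)
v' = (-1.4440, 1.8720, -2.0560)
ω' = (0.2550, 1.4400, -1.5257)

linear accel F/m = (1.5600, 0.7200, -0.5600)
new position p' = (-3.0600, -0.3200, 0.6000)
new velocity v' = (-1.4440, 1.8720, -2.0560)
gyro term ω×Iω = (-0.0420, -0.0280, -0.0240)
α = I⁻¹(τ − ω×Iω) = (4.5500, -0.6000, -1.2571)
ω + α·dt = (0.2550, 1.4400, -1.5257)
q⊗(0,ω) = (-0.7352693, 0.4264541, -1.6901946, 0.8190002)
updated quaternion q' = (-0.9183, -0.2795, 0.0727, -0.2708)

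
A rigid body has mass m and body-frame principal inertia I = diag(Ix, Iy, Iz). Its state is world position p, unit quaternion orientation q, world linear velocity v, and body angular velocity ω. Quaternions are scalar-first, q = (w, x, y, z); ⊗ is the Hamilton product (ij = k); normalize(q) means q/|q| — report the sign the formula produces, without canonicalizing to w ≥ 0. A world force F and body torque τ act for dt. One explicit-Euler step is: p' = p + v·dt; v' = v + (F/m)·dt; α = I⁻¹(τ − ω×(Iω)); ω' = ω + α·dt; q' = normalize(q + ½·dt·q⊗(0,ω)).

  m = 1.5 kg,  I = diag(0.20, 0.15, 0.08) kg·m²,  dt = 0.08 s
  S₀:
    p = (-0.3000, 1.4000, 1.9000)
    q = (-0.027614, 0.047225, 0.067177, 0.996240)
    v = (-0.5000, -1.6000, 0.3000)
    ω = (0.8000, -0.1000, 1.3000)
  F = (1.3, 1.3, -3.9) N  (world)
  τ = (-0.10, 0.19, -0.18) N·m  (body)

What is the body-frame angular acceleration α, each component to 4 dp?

α = (-0.5455, 0.4347, -2.3000)

ω×(Iω) gyroscopic = (0.0091, 0.1248, 0.0040)
α = I⁻¹(τ − ω×Iω) = (-0.5455, 0.4347, -2.3000)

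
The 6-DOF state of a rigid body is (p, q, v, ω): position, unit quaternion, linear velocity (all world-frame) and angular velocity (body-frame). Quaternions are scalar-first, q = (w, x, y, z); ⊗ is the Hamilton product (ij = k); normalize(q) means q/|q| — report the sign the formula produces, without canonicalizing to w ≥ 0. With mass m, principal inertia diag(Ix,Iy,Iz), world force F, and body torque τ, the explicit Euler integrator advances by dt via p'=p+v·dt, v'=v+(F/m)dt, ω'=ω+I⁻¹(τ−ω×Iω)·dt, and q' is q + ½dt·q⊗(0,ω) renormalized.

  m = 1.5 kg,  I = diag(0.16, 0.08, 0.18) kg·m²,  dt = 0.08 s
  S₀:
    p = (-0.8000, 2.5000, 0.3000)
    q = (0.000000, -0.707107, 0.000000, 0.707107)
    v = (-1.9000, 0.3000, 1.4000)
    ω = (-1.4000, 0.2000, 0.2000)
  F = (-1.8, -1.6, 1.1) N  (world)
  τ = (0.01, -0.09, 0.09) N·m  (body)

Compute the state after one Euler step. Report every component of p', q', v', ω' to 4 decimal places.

a = F/m = (-1.2000, -1.0667, 0.7333)
p + v·dt = (-0.9520, 2.5240, 0.4120)
new velocity v' = (-1.9960, 0.2147, 1.4587)
ω×(Iω) gyroscopic = (0.0040, 0.0056, 0.0224)
angular accel α = (0.0375, -1.1950, 0.3756)
ω' = ω + α·dt = (-1.3970, 0.1044, 0.2300)
q⊗(0,ω) = (-1.1313712, -0.1414214, -0.8485284, -0.1414214)
q + ½dt·q⊗(0,ω), renormalized = (-0.0452, -0.7116, -0.0339, 0.7003)

p' = (-0.9520, 2.5240, 0.4120)
q' = (-0.0452, -0.7116, -0.0339, 0.7003)
v' = (-1.9960, 0.2147, 1.4587)
ω' = (-1.3970, 0.1044, 0.2300)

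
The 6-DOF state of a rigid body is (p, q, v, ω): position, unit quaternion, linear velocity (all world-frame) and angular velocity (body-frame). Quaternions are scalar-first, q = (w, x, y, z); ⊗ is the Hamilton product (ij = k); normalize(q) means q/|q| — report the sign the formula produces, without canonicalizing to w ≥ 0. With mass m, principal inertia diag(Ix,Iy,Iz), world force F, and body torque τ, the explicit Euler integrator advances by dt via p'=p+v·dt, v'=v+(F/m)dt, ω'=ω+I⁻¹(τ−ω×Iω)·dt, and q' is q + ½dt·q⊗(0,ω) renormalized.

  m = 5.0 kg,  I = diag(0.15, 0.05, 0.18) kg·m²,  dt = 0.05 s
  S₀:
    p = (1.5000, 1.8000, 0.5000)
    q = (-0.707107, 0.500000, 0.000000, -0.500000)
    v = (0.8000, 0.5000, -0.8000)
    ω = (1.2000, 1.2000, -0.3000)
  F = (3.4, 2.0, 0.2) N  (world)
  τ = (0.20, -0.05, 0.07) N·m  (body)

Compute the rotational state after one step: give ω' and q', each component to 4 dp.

ω' = (1.2823, 1.1392, -0.2406)
q' = (-0.7252, 0.4933, -0.0324, -0.4793)

(τ − ω×Iω)/I = (1.6453, -1.2160, 1.1889)
ω + α·dt = (1.2823, 1.1392, -0.2406)
Hamilton product q⊗(0,ω) = (-0.7500000, -0.2485284, -1.2985284, 0.8121321)
q' = normalize(q + ½dt·q⊗(0,ω)) = (-0.7252, 0.4933, -0.0324, -0.4793)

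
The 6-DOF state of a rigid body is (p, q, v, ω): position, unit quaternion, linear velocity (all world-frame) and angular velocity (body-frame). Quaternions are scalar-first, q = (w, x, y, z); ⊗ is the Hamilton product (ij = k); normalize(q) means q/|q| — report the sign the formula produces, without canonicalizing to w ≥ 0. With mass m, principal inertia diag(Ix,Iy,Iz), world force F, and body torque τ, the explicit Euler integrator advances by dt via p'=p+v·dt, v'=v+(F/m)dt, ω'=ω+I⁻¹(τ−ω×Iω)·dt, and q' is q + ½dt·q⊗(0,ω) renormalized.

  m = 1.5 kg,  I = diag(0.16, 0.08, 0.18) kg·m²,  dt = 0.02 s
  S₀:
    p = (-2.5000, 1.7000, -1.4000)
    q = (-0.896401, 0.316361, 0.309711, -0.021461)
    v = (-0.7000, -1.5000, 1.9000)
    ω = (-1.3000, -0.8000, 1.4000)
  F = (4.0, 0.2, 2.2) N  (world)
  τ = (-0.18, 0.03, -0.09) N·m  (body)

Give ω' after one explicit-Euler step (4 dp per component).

ω×(Iω) gyroscopic = (-0.1120, 0.0364, -0.0832)
(τ − ω×Iω)/I = (-0.4250, -0.0800, -0.0378)
ω' = ω + α·dt = (-1.3085, -0.8016, 1.3992)

ω' = (-1.3085, -0.8016, 1.3992)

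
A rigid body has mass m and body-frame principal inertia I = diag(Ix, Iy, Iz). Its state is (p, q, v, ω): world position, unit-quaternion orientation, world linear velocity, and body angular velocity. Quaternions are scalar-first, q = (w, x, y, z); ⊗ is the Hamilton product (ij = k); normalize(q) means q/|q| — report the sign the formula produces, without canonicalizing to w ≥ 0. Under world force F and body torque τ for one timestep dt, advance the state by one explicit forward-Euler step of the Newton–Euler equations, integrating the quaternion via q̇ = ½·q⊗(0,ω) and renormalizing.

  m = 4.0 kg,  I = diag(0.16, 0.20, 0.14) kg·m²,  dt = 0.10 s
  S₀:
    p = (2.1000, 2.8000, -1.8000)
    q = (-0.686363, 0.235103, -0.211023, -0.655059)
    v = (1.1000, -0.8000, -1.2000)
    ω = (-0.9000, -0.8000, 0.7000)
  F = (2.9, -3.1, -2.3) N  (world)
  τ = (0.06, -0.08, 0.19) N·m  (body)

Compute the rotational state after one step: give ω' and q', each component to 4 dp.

ω' = (-0.8835, -0.8337, 0.8151)
q' = (-0.6597, 0.2318, -0.1619, -0.6963)

gyro term ω×Iω = (0.0336, -0.0126, 0.0288)
(τ − ω×Iω)/I = (0.1650, -0.3370, 1.1514)
ω' = ω + α·dt = (-0.8835, -0.8337, 0.8151)
2q̇ = q⊗(0,ω) = (0.5013156, -0.0540366, 0.9740714, -0.8584572)
q + ½dt·q⊗(0,ω), renormalized = (-0.6597, 0.2318, -0.1619, -0.6963)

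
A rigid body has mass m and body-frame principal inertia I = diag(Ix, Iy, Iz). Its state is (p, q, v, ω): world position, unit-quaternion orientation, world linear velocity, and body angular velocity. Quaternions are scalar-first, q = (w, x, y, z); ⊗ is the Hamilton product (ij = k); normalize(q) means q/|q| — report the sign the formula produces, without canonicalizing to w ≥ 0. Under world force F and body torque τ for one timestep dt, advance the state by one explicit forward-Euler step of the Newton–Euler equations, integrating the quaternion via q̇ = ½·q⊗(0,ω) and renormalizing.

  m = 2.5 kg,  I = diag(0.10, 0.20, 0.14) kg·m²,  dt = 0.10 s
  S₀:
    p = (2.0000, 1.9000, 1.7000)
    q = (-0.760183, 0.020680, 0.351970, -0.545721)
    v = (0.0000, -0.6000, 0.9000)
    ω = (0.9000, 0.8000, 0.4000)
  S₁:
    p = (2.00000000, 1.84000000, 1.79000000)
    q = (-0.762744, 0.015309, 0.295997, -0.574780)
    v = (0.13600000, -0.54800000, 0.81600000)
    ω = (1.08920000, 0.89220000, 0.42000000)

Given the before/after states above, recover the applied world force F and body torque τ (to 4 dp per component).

F = (3.4000, 1.3000, -2.1000)
τ = (0.1700, 0.1700, 0.1000)

rate change Δω = (0.18920000, 0.09220000, 0.02000000)
gyro term ω₀×Iω₀ = (-0.0192, -0.0144, 0.0720)
I·α + gyro = (0.1700, 0.1700, 0.1000)
Δv = v₁−v₀ = (0.13600000, 0.05200000, -0.08400000)
F = m·Δv/dt = (3.4000, 1.3000, -2.1000)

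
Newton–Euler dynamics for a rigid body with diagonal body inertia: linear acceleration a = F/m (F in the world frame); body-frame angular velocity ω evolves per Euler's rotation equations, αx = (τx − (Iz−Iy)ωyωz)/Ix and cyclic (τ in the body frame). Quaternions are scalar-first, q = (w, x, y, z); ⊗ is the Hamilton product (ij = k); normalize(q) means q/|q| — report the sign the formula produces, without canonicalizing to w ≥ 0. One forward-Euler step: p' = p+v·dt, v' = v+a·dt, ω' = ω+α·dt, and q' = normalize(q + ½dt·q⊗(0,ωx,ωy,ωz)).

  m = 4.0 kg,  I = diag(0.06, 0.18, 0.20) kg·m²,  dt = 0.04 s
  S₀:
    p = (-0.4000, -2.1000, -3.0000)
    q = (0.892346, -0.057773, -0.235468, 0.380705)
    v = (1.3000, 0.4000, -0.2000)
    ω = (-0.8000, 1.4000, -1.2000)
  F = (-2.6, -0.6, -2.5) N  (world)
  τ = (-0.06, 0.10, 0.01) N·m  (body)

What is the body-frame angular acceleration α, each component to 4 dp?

α = (-0.4400, 1.3022, 0.7220)

gyro term ω×Iω = (-0.0336, -0.1344, -0.1344)
(τ − ω×Iω)/I = (-0.4400, 1.3022, 0.7220)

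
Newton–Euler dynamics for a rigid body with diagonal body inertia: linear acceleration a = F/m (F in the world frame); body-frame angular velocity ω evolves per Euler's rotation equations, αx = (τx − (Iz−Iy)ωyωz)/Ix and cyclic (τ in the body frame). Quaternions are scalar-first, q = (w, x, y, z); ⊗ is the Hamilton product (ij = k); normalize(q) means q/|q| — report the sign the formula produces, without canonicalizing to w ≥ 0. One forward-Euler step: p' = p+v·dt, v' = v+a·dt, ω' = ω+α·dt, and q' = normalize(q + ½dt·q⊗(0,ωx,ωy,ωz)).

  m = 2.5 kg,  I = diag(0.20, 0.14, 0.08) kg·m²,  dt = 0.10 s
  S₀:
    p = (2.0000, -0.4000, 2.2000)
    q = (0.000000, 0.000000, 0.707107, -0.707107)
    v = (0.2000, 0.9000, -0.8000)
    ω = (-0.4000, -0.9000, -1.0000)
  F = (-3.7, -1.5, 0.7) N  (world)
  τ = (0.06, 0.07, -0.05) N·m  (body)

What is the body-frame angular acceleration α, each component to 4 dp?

ω×(Iω) gyroscopic = (-0.0540, 0.0480, -0.0216)
α = I⁻¹(τ − ω×Iω) = (0.5700, 0.1571, -0.3550)

α = (0.5700, 0.1571, -0.3550)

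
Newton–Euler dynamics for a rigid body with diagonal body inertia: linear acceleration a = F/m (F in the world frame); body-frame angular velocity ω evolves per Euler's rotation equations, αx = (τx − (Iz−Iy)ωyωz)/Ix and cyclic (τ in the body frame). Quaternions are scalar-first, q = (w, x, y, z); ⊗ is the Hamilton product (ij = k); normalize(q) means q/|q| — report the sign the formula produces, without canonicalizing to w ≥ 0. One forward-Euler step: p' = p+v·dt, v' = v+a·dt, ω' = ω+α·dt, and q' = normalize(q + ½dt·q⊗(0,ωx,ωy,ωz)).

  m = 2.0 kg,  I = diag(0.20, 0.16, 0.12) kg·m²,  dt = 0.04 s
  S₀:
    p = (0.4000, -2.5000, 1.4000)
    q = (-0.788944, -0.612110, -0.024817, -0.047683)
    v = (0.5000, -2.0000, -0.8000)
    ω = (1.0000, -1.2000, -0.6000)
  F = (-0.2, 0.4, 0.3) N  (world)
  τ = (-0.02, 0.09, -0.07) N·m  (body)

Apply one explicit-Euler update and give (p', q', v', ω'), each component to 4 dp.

p' = (0.4200, -2.5800, 1.3680)
q' = (-0.7774, -0.6284, -0.0142, -0.0230)
v' = (0.4960, -1.9920, -0.7940)
ω' = (1.0018, -1.1655, -0.6393)

p + v·dt = (0.4200, -2.5800, 1.3680)
new velocity v' = (0.4960, -1.9920, -0.7940)
precession coupling ω×(Iω) = (-0.0288, -0.0480, 0.0480)
(τ − ω×Iω)/I = (0.0440, 0.8625, -0.9833)
ω + α·dt = (1.0018, -1.1655, -0.6393)
q⊗(0,ω) = (0.5537198, -0.8312734, 0.5317838, 1.2327154)
updated quaternion q' = (-0.7774, -0.6284, -0.0142, -0.0230)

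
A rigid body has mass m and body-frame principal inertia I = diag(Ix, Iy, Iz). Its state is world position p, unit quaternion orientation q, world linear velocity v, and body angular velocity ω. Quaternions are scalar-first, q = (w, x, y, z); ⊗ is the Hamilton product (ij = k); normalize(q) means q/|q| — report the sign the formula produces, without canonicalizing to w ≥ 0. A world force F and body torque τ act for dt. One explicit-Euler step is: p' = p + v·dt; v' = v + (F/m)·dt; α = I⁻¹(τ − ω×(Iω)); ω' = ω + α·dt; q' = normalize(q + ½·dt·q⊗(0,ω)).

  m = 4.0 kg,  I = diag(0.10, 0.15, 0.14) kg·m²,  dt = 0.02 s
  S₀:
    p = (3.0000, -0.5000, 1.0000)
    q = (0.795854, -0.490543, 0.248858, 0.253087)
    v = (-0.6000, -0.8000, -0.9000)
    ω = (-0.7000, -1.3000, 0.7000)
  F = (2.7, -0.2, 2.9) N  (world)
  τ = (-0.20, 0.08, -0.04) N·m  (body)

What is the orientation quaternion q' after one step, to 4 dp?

q' = (0.7938, -0.4910, 0.2401, 0.2667)

2q̇ = q⊗(0,ω) = (-0.1970256, -0.0538841, -0.8683910, 1.3690043)
q + ½dt·q⊗(0,ω), renormalized = (0.7938, -0.4910, 0.2401, 0.2667)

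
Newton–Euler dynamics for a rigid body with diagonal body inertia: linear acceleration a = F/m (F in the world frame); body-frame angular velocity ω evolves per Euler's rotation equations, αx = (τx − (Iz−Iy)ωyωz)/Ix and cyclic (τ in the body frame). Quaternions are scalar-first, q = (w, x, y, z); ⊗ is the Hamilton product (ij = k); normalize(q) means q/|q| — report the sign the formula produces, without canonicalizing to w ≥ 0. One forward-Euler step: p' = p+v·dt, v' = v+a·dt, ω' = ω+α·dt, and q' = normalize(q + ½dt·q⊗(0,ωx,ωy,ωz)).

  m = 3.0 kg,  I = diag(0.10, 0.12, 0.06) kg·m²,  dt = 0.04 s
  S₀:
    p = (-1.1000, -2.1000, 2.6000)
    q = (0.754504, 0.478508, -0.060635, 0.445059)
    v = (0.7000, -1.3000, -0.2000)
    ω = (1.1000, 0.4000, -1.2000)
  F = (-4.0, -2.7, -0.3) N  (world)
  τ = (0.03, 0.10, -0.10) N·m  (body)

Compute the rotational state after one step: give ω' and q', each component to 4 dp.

precession coupling ω×(Iω) = (0.0288, -0.0528, 0.0088)
angular accel α = (0.0120, 1.2733, -1.8133)
new body rate ω' = (1.1005, 0.4509, -1.2725)
Hamilton product q⊗(0,ω) = (0.0319660, 0.7246928, 1.3655761, -0.6473031)
q' = normalize(q + ½dt·q⊗(0,ω)) = (0.7547, 0.4927, -0.0333, 0.4319)

ω' = (1.1005, 0.4509, -1.2725)
q' = (0.7547, 0.4927, -0.0333, 0.4319)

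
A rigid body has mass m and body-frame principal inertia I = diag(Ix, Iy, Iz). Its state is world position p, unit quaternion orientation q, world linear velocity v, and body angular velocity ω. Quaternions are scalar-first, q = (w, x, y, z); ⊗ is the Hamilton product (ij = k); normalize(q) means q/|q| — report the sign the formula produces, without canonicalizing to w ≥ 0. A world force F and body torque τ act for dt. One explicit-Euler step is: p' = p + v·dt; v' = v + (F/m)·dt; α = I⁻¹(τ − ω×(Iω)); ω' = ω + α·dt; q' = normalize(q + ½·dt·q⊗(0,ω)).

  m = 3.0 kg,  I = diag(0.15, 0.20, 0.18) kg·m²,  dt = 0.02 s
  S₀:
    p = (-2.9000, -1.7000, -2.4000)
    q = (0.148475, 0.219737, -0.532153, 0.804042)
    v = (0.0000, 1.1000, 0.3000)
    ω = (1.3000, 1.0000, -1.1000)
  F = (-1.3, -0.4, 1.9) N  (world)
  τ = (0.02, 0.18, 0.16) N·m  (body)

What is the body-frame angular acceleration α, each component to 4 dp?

ω×(Iω) gyroscopic = (0.0220, 0.0429, 0.0650)
α = I⁻¹(τ − ω×Iω) = (-0.0133, 0.6855, 0.5278)

α = (-0.0133, 0.6855, 0.5278)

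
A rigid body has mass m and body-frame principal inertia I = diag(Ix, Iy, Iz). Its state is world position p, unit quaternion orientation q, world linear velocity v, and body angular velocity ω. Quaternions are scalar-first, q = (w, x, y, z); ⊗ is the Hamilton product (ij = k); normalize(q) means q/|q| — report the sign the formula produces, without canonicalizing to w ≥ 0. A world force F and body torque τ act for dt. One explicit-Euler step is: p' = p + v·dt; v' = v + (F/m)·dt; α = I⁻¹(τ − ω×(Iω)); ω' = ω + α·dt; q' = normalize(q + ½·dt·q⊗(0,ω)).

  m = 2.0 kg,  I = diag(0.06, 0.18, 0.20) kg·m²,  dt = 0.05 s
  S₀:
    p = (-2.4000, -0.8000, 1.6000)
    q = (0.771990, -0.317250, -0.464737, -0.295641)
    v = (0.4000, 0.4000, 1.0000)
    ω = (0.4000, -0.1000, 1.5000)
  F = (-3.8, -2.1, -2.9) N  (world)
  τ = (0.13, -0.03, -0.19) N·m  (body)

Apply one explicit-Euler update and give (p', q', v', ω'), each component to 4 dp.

gyro term ω×Iω = (-0.0030, -0.0840, -0.0048)
(τ − ω×Iω)/I = (2.2167, 0.3000, -0.9260)
ω' = ω + α·dt = (0.5108, -0.0850, 1.4537)
Hamilton product q⊗(0,ω) = (0.5238878, -0.4178736, 0.2804196, 1.3756048)
q + ½dt·q⊗(0,ω), renormalized = (0.7845, -0.3274, -0.4574, -0.2611)
p' = p + v·dt = (-2.3800, -0.7800, 1.6500)
new velocity v' = (0.3050, 0.3475, 0.9275)

p' = (-2.3800, -0.7800, 1.6500)
q' = (0.7845, -0.3274, -0.4574, -0.2611)
v' = (0.3050, 0.3475, 0.9275)
ω' = (0.5108, -0.0850, 1.4537)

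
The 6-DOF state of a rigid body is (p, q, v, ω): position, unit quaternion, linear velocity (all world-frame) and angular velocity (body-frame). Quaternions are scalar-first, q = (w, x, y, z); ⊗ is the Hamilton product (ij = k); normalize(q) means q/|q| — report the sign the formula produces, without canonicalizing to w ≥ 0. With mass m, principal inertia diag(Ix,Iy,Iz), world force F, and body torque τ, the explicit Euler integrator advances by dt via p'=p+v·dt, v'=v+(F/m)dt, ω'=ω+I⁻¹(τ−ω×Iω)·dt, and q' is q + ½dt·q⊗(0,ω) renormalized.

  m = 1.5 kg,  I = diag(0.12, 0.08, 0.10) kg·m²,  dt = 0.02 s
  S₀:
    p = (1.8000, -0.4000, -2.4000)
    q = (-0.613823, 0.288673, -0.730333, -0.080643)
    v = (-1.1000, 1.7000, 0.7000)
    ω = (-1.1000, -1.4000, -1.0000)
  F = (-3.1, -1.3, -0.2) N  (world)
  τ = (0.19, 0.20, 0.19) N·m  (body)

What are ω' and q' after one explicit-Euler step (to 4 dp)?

gyro term ω×Iω = (0.0280, 0.0220, -0.0616)
α = I⁻¹(τ − ω×Iω) = (1.3500, 2.2250, 2.5160)
new body rate ω' = (-1.0730, -1.3555, -0.9497)
Hamilton product q⊗(0,ω) = (-0.7855689, 1.2926381, 1.2367325, -0.5936855)
q' = normalize(q + ½dt·q⊗(0,ω)) = (-0.6215, 0.3015, -0.7178, -0.0866)

ω' = (-1.0730, -1.3555, -0.9497)
q' = (-0.6215, 0.3015, -0.7178, -0.0866)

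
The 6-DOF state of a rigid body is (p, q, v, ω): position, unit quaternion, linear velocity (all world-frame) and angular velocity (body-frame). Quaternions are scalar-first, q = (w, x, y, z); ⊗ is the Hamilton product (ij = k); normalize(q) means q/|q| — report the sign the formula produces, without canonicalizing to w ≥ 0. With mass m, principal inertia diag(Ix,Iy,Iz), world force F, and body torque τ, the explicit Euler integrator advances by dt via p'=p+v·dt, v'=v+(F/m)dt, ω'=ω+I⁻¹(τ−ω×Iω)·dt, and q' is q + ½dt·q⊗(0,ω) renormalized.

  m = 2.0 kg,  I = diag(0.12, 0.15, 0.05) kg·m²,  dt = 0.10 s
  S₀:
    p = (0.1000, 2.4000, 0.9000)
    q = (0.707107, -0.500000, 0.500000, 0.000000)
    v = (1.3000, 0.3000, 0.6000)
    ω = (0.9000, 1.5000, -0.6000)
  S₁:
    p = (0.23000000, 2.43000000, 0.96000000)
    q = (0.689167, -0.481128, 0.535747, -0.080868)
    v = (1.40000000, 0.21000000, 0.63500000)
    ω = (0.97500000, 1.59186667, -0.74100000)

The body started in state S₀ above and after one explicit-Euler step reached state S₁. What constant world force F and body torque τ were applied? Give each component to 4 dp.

F = (2.0000, -1.8000, 0.7000)
τ = (0.1800, 0.1000, -0.0300)

v₁ − v₀ = (0.10000000, -0.09000000, 0.03500000)
F = m·Δv/dt = (2.0000, -1.8000, 0.7000)
rate change Δω = (0.07500000, 0.09186667, -0.14100000)
precession coupling = (0.0900, -0.0378, 0.0405)
τ = I·(Δω/dt) + ω₀×(Iω₀) = (0.1800, 0.1000, -0.0300)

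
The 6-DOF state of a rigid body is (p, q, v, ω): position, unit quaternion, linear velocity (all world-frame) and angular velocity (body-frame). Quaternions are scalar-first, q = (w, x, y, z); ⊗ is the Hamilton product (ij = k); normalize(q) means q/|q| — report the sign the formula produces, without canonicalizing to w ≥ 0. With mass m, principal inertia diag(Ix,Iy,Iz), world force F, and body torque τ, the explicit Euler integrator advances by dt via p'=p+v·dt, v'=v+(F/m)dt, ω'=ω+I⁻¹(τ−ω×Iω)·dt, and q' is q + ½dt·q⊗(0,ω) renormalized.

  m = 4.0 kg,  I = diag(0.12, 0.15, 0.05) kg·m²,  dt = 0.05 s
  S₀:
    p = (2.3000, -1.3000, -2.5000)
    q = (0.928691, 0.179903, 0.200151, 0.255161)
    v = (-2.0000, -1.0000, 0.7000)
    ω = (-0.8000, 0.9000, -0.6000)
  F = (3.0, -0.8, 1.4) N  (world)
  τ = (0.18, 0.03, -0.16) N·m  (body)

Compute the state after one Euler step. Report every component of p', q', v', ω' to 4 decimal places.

p' = (2.2000, -1.3500, -2.4650)
q' = (0.9311, 0.1525, 0.2185, 0.2491)
v' = (-1.9625, -1.0100, 0.7175)
ω' = (-0.7475, 0.8988, -0.7384)

p' = p + v·dt = (2.2000, -1.3500, -2.4650)
new velocity v' = (-1.9625, -1.0100, 0.7175)
(τ − ω×Iω)/I = (1.0500, -0.0240, -2.7680)
ω' = ω + α·dt = (-0.7475, 0.8988, -0.7384)
q⊗(0,ω) = (0.1168831, -1.0926883, 0.7396349, -0.2351811)
updated quaternion q' = (0.9311, 0.1525, 0.2185, 0.2491)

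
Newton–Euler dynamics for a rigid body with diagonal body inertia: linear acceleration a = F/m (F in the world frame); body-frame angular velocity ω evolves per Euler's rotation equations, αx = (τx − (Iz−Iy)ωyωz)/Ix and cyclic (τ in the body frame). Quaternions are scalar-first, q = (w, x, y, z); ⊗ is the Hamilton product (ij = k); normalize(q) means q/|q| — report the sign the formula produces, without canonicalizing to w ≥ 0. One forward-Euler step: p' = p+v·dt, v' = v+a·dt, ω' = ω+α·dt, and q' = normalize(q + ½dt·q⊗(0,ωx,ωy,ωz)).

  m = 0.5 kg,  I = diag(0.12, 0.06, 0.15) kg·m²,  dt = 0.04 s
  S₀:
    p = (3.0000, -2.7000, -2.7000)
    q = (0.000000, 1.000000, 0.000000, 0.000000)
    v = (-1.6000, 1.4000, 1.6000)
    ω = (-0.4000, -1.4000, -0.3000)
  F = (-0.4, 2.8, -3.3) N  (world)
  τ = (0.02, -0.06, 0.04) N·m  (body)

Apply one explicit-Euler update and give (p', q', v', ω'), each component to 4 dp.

p' = (2.9360, -2.6440, -2.6360)
q' = (0.0080, 0.9996, 0.0060, -0.0280)
v' = (-1.6320, 1.6240, 1.3360)
ω' = (-0.4059, -1.4376, -0.2804)

α = I⁻¹(τ − ω×Iω) = (-0.1483, -0.9400, 0.4907)
ω + α·dt = (-0.4059, -1.4376, -0.2804)
q⊗(0,ω) = (0.4000000, 0.0000000, 0.3000000, -1.4000000)
q' = normalize(q + ½dt·q⊗(0,ω)) = (0.0080, 0.9996, 0.0060, -0.0280)
p' = p + v·dt = (2.9360, -2.6440, -2.6360)
v' = v + a·dt = (-1.6320, 1.6240, 1.3360)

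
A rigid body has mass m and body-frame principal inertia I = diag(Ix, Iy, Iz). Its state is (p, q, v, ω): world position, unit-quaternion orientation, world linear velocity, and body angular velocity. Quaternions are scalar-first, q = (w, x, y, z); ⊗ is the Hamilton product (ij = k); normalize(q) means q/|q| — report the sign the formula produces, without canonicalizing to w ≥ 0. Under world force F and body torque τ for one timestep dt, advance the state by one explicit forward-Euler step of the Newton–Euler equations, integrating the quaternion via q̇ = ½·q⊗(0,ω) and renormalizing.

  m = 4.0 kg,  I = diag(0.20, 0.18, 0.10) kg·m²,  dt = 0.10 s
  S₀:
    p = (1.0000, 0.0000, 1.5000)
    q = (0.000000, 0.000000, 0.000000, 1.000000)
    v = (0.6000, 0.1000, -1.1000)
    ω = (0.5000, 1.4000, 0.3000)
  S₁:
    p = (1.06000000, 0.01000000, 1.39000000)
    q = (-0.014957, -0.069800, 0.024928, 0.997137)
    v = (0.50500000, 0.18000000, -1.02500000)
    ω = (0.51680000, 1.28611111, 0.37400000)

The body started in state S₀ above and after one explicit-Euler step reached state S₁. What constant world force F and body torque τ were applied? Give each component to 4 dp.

velocity change Δv = (-0.09500000, 0.08000000, 0.07500000)
applied force F = (-3.8000, 3.2000, 3.0000)
ω₁ − ω₀ = (0.01680000, -0.11388889, 0.07400000)
gyro term ω₀×Iω₀ = (-0.0336, 0.0150, -0.0140)
I·α + gyro = (0.0000, -0.1900, 0.0600)

F = (-3.8000, 3.2000, 3.0000)
τ = (0.0000, -0.1900, 0.0600)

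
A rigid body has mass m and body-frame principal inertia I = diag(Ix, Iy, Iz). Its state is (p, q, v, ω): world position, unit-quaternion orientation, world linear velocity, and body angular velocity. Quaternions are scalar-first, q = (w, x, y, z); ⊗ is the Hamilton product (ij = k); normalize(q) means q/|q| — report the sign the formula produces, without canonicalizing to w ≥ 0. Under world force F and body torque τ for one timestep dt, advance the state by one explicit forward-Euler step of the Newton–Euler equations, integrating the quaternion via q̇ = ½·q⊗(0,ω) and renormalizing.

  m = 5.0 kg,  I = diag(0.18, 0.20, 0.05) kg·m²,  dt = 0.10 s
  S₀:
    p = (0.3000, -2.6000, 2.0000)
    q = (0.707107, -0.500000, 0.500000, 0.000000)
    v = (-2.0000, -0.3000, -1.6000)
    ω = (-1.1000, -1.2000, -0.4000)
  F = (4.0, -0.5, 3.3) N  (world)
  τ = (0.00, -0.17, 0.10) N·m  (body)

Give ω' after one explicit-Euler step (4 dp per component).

ω' = (-1.0600, -1.3136, -0.2528)

gyro term ω×Iω = (-0.0720, 0.0572, 0.0264)
α = I⁻¹(τ − ω×Iω) = (0.4000, -1.1360, 1.4720)
ω + α·dt = (-1.0600, -1.3136, -0.2528)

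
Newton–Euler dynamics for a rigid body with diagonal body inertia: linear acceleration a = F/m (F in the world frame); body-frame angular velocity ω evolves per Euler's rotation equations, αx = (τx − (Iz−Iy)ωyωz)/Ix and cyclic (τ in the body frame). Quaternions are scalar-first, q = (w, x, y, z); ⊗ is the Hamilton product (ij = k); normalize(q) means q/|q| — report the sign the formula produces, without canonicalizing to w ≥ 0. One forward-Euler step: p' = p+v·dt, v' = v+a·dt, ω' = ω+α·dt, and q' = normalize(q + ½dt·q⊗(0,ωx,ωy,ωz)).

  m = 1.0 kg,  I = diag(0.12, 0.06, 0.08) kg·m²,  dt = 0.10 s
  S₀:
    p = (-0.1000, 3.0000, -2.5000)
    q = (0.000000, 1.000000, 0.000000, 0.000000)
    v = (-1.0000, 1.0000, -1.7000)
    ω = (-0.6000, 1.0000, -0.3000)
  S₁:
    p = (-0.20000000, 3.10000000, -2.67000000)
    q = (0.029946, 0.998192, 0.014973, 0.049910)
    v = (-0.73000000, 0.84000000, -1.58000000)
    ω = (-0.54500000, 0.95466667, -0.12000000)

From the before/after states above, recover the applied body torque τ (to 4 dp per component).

τ = (0.0600, -0.0200, 0.1800)

Δω = ω₁−ω₀ = (0.05500000, -0.04533333, 0.18000000)
gyro term ω₀×Iω₀ = (-0.0060, 0.0072, 0.0360)
applied torque τ = (0.0600, -0.0200, 0.1800)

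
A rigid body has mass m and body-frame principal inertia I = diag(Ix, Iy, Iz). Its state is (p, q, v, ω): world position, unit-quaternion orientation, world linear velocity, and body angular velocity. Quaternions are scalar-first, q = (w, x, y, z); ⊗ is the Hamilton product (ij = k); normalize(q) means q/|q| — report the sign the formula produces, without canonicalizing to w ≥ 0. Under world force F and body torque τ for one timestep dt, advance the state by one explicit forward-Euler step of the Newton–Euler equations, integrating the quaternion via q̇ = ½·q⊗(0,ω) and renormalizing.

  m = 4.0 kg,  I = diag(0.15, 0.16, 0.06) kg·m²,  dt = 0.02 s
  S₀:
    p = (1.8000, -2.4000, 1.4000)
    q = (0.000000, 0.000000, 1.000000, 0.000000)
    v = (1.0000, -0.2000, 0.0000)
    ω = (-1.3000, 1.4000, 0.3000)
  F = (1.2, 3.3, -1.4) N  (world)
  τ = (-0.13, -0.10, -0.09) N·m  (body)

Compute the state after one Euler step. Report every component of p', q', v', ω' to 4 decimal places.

angular accel α = (-0.5867, -0.4056, -1.1967)
new body rate ω' = (-1.3117, 1.3919, 0.2761)
q⊗(0,ω) = (-1.4000000, 0.3000000, 0.0000000, 1.3000000)
q' = normalize(q + ½dt·q⊗(0,ω)) = (-0.0140, 0.0030, 0.9998, 0.0130)
p + v·dt = (1.8200, -2.4040, 1.4000)
v + (F/m)dt = (1.0060, -0.1835, -0.0070)

p' = (1.8200, -2.4040, 1.4000)
q' = (-0.0140, 0.0030, 0.9998, 0.0130)
v' = (1.0060, -0.1835, -0.0070)
ω' = (-1.3117, 1.3919, 0.2761)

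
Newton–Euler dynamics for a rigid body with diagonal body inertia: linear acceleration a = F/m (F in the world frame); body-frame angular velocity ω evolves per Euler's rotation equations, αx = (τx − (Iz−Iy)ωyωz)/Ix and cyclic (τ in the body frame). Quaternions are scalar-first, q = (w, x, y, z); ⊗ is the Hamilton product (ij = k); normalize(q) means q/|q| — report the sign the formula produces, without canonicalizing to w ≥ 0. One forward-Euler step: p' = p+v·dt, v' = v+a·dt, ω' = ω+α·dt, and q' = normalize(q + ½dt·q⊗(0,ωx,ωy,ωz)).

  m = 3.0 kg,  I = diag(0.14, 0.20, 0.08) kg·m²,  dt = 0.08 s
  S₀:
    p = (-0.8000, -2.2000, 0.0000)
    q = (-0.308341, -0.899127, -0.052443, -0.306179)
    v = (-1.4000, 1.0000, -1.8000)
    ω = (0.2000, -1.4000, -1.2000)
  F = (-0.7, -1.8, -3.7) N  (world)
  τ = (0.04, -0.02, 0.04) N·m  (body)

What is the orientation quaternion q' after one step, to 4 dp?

q' = (-0.3179, -0.9137, -0.0806, -0.2399)

2q̇ = q⊗(0,ω) = (-0.2610096, -0.4273872, -0.7085108, 1.6392756)
q' = normalize(q + ½dt·q⊗(0,ω)) = (-0.3179, -0.9137, -0.0806, -0.2399)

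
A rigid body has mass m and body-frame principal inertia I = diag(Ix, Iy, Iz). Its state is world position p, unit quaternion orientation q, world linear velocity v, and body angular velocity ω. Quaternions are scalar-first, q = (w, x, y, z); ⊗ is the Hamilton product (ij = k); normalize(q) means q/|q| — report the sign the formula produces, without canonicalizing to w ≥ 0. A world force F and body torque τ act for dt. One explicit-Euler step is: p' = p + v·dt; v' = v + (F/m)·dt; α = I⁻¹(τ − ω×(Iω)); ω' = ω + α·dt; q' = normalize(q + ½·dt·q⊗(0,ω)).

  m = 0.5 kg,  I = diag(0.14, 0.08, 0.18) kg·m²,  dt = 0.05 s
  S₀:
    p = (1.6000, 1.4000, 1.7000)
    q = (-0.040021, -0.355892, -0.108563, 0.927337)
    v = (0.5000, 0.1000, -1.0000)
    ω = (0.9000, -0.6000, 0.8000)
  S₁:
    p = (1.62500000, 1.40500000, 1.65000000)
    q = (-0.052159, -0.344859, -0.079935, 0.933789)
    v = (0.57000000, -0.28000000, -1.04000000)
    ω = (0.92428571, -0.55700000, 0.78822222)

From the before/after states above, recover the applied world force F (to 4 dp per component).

velocity change Δv = (0.07000000, -0.38000000, -0.04000000)
F = m·Δv/dt = (0.7000, -3.8000, -0.4000)

F = (0.7000, -3.8000, -0.4000)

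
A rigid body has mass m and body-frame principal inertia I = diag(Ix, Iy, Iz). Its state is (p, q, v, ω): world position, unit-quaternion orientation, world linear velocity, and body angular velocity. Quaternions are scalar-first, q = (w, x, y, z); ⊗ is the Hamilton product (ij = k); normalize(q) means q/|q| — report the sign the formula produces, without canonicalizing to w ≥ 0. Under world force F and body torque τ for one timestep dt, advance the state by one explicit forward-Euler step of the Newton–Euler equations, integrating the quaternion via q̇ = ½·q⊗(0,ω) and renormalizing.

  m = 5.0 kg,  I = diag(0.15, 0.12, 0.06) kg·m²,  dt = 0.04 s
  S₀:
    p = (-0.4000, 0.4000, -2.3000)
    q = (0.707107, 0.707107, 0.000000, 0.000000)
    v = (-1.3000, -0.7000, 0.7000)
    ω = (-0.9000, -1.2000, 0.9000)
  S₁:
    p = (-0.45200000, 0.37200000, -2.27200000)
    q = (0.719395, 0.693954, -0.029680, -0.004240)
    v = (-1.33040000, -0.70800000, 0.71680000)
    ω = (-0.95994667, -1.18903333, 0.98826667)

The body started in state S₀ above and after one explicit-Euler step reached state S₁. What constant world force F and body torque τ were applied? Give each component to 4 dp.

F = (-3.8000, -1.0000, 2.1000)
τ = (-0.1600, -0.0400, 0.1000)

v₁ − v₀ = (-0.03040000, -0.00800000, 0.01680000)
F = m·Δv/dt = (-3.8000, -1.0000, 2.1000)
ω₁ − ω₀ = (-0.05994667, 0.01096667, 0.08826667)
gyro term ω₀×Iω₀ = (0.0648, -0.0729, -0.0324)
I·α + gyro = (-0.1600, -0.0400, 0.1000)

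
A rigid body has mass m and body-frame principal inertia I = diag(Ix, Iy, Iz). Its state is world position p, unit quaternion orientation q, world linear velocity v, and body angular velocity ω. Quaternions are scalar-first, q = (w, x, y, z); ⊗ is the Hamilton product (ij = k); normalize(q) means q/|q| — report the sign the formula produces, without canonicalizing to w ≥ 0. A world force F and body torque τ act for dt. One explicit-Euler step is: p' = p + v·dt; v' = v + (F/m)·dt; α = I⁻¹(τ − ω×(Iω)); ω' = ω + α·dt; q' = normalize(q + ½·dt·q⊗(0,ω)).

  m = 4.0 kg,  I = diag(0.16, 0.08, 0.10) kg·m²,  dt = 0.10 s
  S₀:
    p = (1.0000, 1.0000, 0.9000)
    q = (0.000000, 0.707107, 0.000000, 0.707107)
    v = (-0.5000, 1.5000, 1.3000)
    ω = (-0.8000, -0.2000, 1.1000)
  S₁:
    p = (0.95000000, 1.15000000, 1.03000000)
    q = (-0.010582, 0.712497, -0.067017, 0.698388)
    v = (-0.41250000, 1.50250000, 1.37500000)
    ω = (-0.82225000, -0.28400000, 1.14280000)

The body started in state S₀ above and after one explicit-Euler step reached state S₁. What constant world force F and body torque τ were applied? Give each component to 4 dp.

Δv = v₁−v₀ = (0.08750000, 0.00250000, 0.07500000)
applied force F = (3.5000, 0.1000, 3.0000)
ω₁ − ω₀ = (-0.02225000, -0.08400000, 0.04280000)
I·α + gyro = (-0.0400, -0.1200, 0.0300)

F = (3.5000, 0.1000, 3.0000)
τ = (-0.0400, -0.1200, 0.0300)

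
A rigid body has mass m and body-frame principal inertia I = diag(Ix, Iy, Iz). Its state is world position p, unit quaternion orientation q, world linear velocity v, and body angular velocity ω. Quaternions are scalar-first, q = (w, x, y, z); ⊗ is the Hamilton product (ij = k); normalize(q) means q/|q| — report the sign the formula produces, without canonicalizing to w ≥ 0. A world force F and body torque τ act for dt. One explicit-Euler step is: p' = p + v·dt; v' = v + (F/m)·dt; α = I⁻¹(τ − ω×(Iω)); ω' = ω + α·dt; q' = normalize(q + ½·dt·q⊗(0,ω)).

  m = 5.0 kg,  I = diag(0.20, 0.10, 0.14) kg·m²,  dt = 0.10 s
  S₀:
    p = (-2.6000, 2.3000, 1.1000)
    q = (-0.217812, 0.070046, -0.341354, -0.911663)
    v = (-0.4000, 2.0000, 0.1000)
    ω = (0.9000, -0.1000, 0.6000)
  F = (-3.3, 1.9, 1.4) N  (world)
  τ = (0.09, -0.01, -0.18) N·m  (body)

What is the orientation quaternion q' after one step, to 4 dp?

q' = (-0.1950, 0.0454, -0.3828, -0.9019)

Hamilton product q⊗(0,ω) = (0.4498210, -0.4920095, -0.8407431, 0.1695268)
q' = normalize(q + ½dt·q⊗(0,ω)) = (-0.1950, 0.0454, -0.3828, -0.9019)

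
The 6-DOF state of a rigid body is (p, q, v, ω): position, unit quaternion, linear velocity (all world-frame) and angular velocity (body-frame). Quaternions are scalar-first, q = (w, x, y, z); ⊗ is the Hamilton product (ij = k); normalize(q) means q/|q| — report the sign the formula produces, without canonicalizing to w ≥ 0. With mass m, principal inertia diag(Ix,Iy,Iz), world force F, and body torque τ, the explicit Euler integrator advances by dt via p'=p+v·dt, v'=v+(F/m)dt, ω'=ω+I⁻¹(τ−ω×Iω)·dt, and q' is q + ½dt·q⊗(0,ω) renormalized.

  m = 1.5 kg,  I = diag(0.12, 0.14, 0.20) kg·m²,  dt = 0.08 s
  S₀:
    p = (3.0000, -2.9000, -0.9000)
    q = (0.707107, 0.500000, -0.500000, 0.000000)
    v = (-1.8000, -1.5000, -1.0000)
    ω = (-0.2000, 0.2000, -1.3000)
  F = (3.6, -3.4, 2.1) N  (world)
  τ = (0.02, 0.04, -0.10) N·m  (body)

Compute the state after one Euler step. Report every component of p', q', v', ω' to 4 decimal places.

p' = (2.8560, -3.0200, -0.9800)
q' = (0.7141, 0.5196, -0.4677, -0.0367)
v' = (-1.6080, -1.6813, -0.8880)
ω' = (-0.1763, 0.2347, -1.3397)

angular accel α = (0.2967, 0.4343, -0.4960)
new body rate ω' = (-0.1763, 0.2347, -1.3397)
q⊗(0,ω) = (0.2000000, 0.5085786, 0.7914214, -0.9192391)
updated quaternion q' = (0.7141, 0.5196, -0.4677, -0.0367)
new position p' = (2.8560, -3.0200, -0.9800)
v' = v + a·dt = (-1.6080, -1.6813, -0.8880)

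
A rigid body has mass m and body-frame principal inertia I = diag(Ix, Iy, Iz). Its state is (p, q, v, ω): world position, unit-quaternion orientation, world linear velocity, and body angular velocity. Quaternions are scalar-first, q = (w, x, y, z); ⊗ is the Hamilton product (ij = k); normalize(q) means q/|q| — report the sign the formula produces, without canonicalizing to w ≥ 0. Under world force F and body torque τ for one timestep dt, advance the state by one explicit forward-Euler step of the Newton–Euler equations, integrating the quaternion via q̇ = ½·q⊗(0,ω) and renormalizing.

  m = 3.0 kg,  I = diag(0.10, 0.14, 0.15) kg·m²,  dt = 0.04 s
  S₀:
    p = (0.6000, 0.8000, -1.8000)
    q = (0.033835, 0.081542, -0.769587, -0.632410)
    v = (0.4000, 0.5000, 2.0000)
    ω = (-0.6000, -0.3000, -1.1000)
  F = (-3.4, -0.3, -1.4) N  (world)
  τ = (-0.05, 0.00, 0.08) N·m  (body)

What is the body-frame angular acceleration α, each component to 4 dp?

α = (-0.5330, 0.2357, 0.4853)

precession coupling ω×(Iω) = (0.0033, -0.0330, 0.0072)
(τ − ω×Iω)/I = (-0.5330, 0.2357, 0.4853)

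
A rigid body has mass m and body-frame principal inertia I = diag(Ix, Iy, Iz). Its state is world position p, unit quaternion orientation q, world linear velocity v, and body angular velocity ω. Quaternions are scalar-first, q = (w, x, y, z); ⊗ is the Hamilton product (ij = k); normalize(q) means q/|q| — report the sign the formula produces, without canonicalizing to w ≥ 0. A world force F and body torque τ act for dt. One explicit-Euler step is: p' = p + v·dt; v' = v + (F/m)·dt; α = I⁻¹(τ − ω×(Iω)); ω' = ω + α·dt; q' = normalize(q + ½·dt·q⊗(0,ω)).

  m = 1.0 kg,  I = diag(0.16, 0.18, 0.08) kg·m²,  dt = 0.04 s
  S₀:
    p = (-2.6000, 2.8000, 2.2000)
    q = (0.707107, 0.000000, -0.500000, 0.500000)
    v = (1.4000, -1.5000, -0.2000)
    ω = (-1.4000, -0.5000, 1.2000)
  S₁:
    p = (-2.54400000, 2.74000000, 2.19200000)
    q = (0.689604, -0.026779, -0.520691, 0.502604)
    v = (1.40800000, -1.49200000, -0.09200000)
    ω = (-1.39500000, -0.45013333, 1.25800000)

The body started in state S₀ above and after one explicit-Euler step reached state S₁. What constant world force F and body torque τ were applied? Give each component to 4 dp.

ω₁ − ω₀ = (0.00500000, 0.04986667, 0.05800000)
ω₀×(Iω₀) = (0.0600, -0.1344, 0.0140)
I·α + gyro = (0.0800, 0.0900, 0.1300)
v₁ − v₀ = (0.00800000, 0.00800000, 0.10800000)
applied force F = (0.2000, 0.2000, 2.7000)

F = (0.2000, 0.2000, 2.7000)
τ = (0.0800, 0.0900, 0.1300)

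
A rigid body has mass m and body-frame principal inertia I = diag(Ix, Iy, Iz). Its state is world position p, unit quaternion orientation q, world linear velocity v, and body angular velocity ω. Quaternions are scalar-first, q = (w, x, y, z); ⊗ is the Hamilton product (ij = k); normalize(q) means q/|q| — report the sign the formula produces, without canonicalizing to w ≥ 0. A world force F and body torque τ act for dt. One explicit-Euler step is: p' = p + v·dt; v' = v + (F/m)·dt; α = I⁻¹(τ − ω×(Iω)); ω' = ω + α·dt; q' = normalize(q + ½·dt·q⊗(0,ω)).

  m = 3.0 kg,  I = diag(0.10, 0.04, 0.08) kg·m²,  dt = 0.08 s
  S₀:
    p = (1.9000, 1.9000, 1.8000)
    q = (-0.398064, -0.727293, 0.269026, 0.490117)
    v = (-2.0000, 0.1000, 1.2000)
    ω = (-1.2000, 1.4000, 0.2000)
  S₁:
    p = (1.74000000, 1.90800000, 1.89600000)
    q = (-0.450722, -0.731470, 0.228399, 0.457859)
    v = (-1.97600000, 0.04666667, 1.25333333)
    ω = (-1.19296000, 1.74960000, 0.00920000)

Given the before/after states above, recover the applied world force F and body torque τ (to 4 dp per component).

velocity change Δv = (0.02400000, -0.05333333, 0.05333333)
F = m·Δv/dt = (0.9000, -2.0000, 2.0000)
rate change Δω = (0.00704000, 0.34960000, -0.19080000)
gyro term ω₀×Iω₀ = (0.0112, -0.0048, 0.1008)
applied torque τ = (0.0200, 0.1700, -0.0900)

F = (0.9000, -2.0000, 2.0000)
τ = (0.0200, 0.1700, -0.0900)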